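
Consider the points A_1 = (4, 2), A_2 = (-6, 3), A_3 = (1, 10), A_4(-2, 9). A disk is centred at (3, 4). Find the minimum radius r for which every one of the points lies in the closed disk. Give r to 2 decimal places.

9.06

The required radius is the distance from (3, 4) to the farthest point.
Squared distances: 5, 82, 40, 50.
Maximum is 82, attained at A_2.
r = √82 ≈ 9.06.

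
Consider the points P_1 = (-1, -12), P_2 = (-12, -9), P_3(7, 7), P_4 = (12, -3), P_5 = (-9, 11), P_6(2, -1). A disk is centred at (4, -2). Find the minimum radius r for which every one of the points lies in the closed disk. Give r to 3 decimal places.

18.385

The required radius is the distance from (4, -2) to the farthest point.
Squared distances: 125, 305, 90, 65, 338, 5.
Maximum is 338, attained at P_5.
r = √338 ≈ 18.385.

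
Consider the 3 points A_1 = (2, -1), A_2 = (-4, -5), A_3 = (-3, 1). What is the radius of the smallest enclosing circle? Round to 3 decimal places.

3.691

Side lengths²: A_1A_2² = 52, A_1A_3² = 29, A_2A_3² = 37.
Since A_1A_2² = 52 < 37 + 29 = 66, the triangle is acute, so the smallest enclosing circle is the circumcircle.
Circumcentre = (-1.4375, -2.34375), r² = 13.6220703125.
r = √(13.6220703125) ≈ 3.691.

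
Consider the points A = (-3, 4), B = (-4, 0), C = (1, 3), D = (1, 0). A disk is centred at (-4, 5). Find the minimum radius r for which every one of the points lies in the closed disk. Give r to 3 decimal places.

The required radius is the distance from (-4, 5) to the farthest point.
Squared distances: 2, 25, 29, 50.
Maximum is 50, attained at D.
r = √50 ≈ 7.071.

7.071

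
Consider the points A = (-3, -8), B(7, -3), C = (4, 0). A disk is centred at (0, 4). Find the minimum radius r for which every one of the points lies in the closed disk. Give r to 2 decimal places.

The required radius is the distance from (0, 4) to the farthest point.
Squared distances: 153, 98, 32.
Maximum is 153, attained at A.
r = √153 ≈ 12.37.

12.37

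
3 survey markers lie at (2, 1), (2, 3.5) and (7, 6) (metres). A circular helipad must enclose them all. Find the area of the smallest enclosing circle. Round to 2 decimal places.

39.27

Call the three points A, B, C in the order given.
Side lengths²: AB² = 6.25, AC² = 50, BC² = 31.25.
Since AC² = 50 ≥ 31.25 + 6.25 = 37.5, the angle opposite AC is not acute, so the smallest enclosing circle has AC as diameter.
Centre = midpoint of AC = (4.5, 3.5), r² = 50/4 = 12.5.
Area = π·r² = π·12.5 ≈ 39.27.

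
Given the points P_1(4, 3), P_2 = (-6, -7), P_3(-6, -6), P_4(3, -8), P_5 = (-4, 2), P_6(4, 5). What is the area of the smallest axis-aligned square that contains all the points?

169

The bounding box has width 10 and height 13.
An axis-aligned square enclosing the set must have side ≥ max(width, height).
So the minimum side is max(10, 13) = 13.
Area = 13² = 169.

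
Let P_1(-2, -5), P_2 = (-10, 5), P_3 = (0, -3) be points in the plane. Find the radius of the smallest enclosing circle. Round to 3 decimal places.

6.443

Side lengths²: P_1P_2² = 164, P_1P_3² = 8, P_2P_3² = 164.
Since P_2P_3² = 164 < 164 + 8 = 172, the triangle is acute, so the smallest enclosing circle is the circumcircle.
Circumcentre = (-49/9, 4/9), r² = 3362/81.
r = √(3362/81) ≈ 6.443.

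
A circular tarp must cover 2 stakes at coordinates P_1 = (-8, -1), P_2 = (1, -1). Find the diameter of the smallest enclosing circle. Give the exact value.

9

The smallest circle enclosing two points has them as diameter endpoints.
Centre = midpoint = (-3.5, -1); r² = |P_1P_2|²/4 = 81/4 = 20.25.
Diameter = 2r = 2√(20.25) = 9.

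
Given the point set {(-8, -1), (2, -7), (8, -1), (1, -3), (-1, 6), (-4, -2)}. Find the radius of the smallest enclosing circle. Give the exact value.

The minimum enclosing circle of a finite set is fixed by two of the points (as a diameter) or three (as a circumcircle).
The farthest pair is (-8, -1)–(8, -1) with squared distance 256. The circle on this segment as diameter has centre (0, -1) and r² = 256/4 = 64.
Check (2, -7): distance² to centre = 40 ≤ 64, so it lies inside.
All remaining points lie in this disk, and no smaller disk contains both endpoints, so this is the minimum enclosing circle.
r = √64 = 8.

8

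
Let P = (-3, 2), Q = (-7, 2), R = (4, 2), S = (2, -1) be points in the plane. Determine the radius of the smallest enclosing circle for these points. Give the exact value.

5.5

The minimum enclosing circle of a finite set is fixed by two of the points (as a diameter) or three (as a circumcircle).
The farthest pair is Q–R with squared distance 121. The circle on this segment as diameter has centre (-1.5, 2) and r² = 121/4 = 30.25.
Check P: distance² to centre = 2.25 ≤ 30.25, so it lies inside.
All remaining points lie in this disk, and no smaller disk contains both endpoints, so this is the minimum enclosing circle.
r = √(30.25) = 5.5.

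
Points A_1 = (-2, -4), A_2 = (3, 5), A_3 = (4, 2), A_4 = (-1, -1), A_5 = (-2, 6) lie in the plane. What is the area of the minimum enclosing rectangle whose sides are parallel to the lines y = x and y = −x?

In coordinates u = x + y, v = x − y the rectangle is axis-aligned; the map (x,y)→(u,v) scales areas by 2.
u-values: -6, 8, 6, -2, 4; range = 8 − (-6) = 14.
v-values: 2, -2, 2, 0, -8; range = 2 − (-8) = 10.
Area = (14 × 10) / 2 = 70.

70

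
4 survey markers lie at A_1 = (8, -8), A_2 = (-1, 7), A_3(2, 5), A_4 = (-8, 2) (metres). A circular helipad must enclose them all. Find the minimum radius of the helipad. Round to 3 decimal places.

By Welzl's lemma the MEC is supported by two points (diametrically opposite) or three points (on a circumcircle).
The minimum enclosing circle is determined by three boundary points: A_1, A_2, A_4.
Their circumcentre is (0.4, -2.36) with r² = 89.5696.
The farthest remaining point A_3 is at distance² 56.7296 ≤ 89.5696.
r = √(89.5696) ≈ 9.464.

9.464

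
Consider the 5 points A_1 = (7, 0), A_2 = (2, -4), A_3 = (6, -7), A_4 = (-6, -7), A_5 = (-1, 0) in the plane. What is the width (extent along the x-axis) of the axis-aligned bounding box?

13

max x = 7, min x = -6, so width = 13.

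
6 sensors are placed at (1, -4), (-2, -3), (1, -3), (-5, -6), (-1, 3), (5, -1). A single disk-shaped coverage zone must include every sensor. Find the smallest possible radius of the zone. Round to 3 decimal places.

The minimum enclosing circle is determined by three boundary points: (-5, -6), (-1, 3), (5, -1).
Their circumcentre is (-3/7, -37/14) with r² = 6305/196.
The farthest remaining point (1, -4) is at distance² 761/196 ≤ 6305/196.
r = √(6305/196) ≈ 5.672.

5.672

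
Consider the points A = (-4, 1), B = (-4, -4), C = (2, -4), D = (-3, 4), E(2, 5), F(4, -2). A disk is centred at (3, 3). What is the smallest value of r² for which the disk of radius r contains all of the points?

The required radius is the distance from (3, 3) to the farthest point.
Squared distances: 53, 98, 50, 37, 5, 26.
Maximum is 98, attained at B.

98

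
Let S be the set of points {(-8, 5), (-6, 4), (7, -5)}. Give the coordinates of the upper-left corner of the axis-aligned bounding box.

(-8, 5)

x-range [-8, 7], y-range [-5, 5].
The upper-left corner is (-8, 5).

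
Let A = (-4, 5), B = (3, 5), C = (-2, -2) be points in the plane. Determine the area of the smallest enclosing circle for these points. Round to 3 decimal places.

62.864

Side lengths²: AB² = 49, AC² = 53, BC² = 74.
Since BC² = 74 < 53 + 49 = 102, the triangle is acute, so the smallest enclosing circle is the circumcircle.
Circumcentre = (-0.5, 31/14), r² = 1961/98.
Area = π·r² = π·1961/98 ≈ 62.864.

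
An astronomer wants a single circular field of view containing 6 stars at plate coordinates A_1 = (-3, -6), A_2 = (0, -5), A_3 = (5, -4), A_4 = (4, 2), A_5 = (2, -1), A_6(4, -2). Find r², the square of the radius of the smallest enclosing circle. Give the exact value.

28.25

The minimum enclosing circle of a finite set is fixed by two of the points (as a diameter) or three (as a circumcircle).
The farthest pair is A_1–A_4 with squared distance 113. The circle on this segment as diameter has centre (0.5, -2) and r² = 113/4 = 28.25.
Check A_2: distance² to centre = 9.25 ≤ 28.25, so it lies inside.
All remaining points lie in this disk, and no smaller disk contains both endpoints, so this is the minimum enclosing circle.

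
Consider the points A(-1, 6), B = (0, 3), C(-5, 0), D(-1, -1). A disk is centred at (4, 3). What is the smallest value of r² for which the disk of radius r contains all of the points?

90

The required radius is the distance from (4, 3) to the farthest point.
Squared distances: 34, 16, 90, 41.
Maximum is 90, attained at C.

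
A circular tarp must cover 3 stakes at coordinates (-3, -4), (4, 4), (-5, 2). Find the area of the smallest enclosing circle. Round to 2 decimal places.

Call the three points A, B, C in the order given.
Side lengths²: AB² = 113, AC² = 40, BC² = 85.
Since AB² = 113 < 85 + 40 = 125, the triangle is acute, so the smallest enclosing circle is the circumcircle.
Circumcentre = (5/58, 21/58), r² = 48025/1682.
Area = π·r² = π·48025/1682 ≈ 89.70.

89.70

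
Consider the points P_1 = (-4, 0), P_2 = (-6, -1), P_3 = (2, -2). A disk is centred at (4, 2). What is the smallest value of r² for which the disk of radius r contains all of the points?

109

The required radius is the distance from (4, 2) to the farthest point.
Squared distances: 68, 109, 20.
Maximum is 109, attained at P_2.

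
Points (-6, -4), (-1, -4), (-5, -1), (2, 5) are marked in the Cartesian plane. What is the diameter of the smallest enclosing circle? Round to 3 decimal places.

12.042

The minimum enclosing circle of a finite set is fixed by two of the points (as a diameter) or three (as a circumcircle).
The farthest pair is (-6, -4)–(2, 5) with squared distance 145. The circle on this segment as diameter has centre (-2, 0.5) and r² = 145/4 = 36.25.
Check (-1, -4): distance² to centre = 21.25 ≤ 36.25, so it lies inside.
All remaining points lie in this disk, and no smaller disk contains both endpoints, so this is the minimum enclosing circle.
Diameter = 2r = 2√(36.25) ≈ 12.042.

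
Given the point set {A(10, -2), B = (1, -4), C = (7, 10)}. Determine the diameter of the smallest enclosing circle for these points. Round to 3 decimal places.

15.237

Side lengths²: AB² = 85, AC² = 153, BC² = 232.
Since BC² = 232 < 153 + 85 = 238, the triangle is acute, so the smallest enclosing circle is the circumcircle.
Circumcentre = (159/38, 111/38), r² = 41905/722.
Diameter = 2r = 2√(41905/722) ≈ 15.237.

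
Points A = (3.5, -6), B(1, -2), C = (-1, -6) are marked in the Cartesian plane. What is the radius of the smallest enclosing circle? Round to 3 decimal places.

2.637

Side lengths²: AB² = 22.25, AC² = 20.25, BC² = 20.
Since AB² = 22.25 < 20.25 + 20 = 40.25, the triangle is acute, so the smallest enclosing circle is the circumcircle.
Circumcentre = (1.25, -4.625), r² = 6.953125.
r = √(6.953125) ≈ 2.637.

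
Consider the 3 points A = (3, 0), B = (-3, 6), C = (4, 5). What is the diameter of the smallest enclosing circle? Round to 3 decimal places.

8.498

Side lengths²: AB² = 72, AC² = 26, BC² = 50.
Since AB² = 72 < 50 + 26 = 76, the triangle is acute, so the smallest enclosing circle is the circumcircle.
Circumcentre = (1/6, 19/6), r² = 325/18.
Diameter = 2r = 2√(325/18) ≈ 8.498.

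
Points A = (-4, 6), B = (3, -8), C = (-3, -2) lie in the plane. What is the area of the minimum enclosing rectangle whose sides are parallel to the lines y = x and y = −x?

73.5

In coordinates u = x + y, v = x − y the rectangle is axis-aligned; the map (x,y)→(u,v) scales areas by 2.
u-values: 2, -5, -5; range = 2 − (-5) = 7.
v-values: -10, 11, -1; range = 11 − (-10) = 21.
Area = (7 × 21) / 2 = 73.5.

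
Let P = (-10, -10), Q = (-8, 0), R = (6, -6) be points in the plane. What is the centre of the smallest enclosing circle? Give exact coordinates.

Side lengths²: PQ² = 104, PR² = 272, QR² = 232.
Since PR² = 272 < 232 + 104 = 336, the triangle is acute, so the smallest enclosing circle is the circumcircle.
Circumcentre = (-46/19, -120/19), r² = 25636/361.
Centre = (-46/19, -120/19).

(-46/19, -120/19)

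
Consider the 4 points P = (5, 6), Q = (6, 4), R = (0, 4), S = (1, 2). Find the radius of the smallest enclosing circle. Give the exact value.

A smallest enclosing disk is always determined by at most three of the input points on its boundary.
The farthest pair is Q–R with squared distance 36. The circle on this segment as diameter has centre (3, 4) and r² = 36/4 = 9.
Check P: distance² to centre = 8 ≤ 9, so it lies inside.
All remaining points lie in this disk, and no smaller disk contains both endpoints, so this is the minimum enclosing circle.
r = √9 = 3.

3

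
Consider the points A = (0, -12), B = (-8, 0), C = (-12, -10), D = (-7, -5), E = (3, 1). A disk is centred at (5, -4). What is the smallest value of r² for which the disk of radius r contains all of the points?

The required radius is the distance from (5, -4) to the farthest point.
Squared distances: 89, 185, 325, 145, 29.
Maximum is 325, attained at C.

325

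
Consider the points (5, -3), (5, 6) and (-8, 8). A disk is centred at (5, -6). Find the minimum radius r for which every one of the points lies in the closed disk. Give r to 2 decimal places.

The required radius is the distance from (5, -6) to the farthest point.
Squared distances: 9, 144, 365.
Maximum is 365, attained at (-8, 8).
r = √365 ≈ 19.10.

19.10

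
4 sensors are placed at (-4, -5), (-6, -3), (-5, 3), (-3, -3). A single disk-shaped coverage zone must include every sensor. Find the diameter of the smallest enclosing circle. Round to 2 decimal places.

By Welzl's lemma the MEC is supported by two points (diametrically opposite) or three points (on a circumcircle).
The farthest pair is (-4, -5)–(-5, 3) with squared distance 65. The circle on this segment as diameter has centre (-4.5, -1) and r² = 65/4 = 16.25.
Check (-6, -3): distance² to centre = 6.25 ≤ 16.25, so it lies inside.
All remaining points lie in this disk, and no smaller disk contains both endpoints, so this is the minimum enclosing circle.
Diameter = 2r = 2√(16.25) ≈ 8.06.

8.06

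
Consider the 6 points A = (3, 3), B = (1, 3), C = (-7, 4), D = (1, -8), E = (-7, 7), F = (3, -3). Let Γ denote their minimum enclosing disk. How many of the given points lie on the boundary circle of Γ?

By Welzl's lemma the MEC is supported by two points (diametrically opposite) or three points (on a circumcircle).
The farthest pair is D–E with squared distance 289. The circle on this segment as diameter has centre (-3, -0.5) and r² = 289/4 = 72.25.
Check A: distance² to centre = 48.25 ≤ 72.25, so it lies inside.
All remaining points lie in this disk, and no smaller disk contains both endpoints, so this is the minimum enclosing circle.
The points at distance exactly r from the centre are D, E — 2 points.

2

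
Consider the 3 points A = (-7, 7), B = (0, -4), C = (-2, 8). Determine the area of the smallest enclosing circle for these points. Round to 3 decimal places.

133.657

Side lengths²: AB² = 170, AC² = 26, BC² = 148.
Since AB² = 170 < 148 + 26 = 174, the triangle is acute, so the smallest enclosing circle is the circumcircle.
Circumcentre = (-103/31, 50/31), r² = 40885/961.
Area = π·r² = π·40885/961 ≈ 133.657.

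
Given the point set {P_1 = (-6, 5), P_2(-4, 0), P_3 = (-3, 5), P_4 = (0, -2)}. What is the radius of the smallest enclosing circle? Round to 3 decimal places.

4.610

A smallest enclosing disk is always determined by at most three of the input points on its boundary.
The farthest pair is P_1–P_4 with squared distance 85. The circle on this segment as diameter has centre (-3, 1.5) and r² = 85/4 = 21.25.
Check P_2: distance² to centre = 3.25 ≤ 21.25, so it lies inside.
All remaining points lie in this disk, and no smaller disk contains both endpoints, so this is the minimum enclosing circle.
r = √(21.25) ≈ 4.610.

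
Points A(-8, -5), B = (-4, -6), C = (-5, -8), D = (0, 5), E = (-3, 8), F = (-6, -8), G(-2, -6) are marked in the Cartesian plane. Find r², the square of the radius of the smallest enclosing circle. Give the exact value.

66.25

By Welzl's lemma the MEC is supported by two points (diametrically opposite) or three points (on a circumcircle).
The farthest pair is E–F with squared distance 265. The circle on this segment as diameter has centre (-4.5, 0) and r² = 265/4 = 66.25.
Check A: distance² to centre = 37.25 ≤ 66.25, so it lies inside.
All remaining points lie in this disk, and no smaller disk contains both endpoints, so this is the minimum enclosing circle.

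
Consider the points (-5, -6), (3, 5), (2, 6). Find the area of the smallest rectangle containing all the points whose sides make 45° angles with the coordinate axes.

47.5

In coordinates u = x + y, v = x − y the rectangle is axis-aligned; the map (x,y)→(u,v) scales areas by 2.
u-values: -11, 8, 8; range = 8 − (-11) = 19.
v-values: 1, -2, -4; range = 1 − (-4) = 5.
Area = (19 × 5) / 2 = 47.5.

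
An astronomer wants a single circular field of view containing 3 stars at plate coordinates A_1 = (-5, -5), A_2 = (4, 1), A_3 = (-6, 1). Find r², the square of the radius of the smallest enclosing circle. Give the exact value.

30.0625

Side lengths²: A_1A_2² = 117, A_1A_3² = 37, A_2A_3² = 100.
Since A_1A_2² = 117 < 100 + 37 = 137, the triangle is acute, so the smallest enclosing circle is the circumcircle.
Circumcentre = (-1, -1.25), r² = 30.0625.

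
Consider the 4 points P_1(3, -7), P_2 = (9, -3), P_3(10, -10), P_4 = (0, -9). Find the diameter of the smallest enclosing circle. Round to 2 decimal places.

A smallest enclosing disk is always determined by at most three of the input points on its boundary.
The minimum enclosing circle is determined by three boundary points: P_2, P_3, P_4.
Their circumcentre is (241/46, -327/46) with r² = 32825/1058.
The farthest remaining point P_1 is at distance² 5317/1058 ≤ 32825/1058.
Diameter = 2r = 2√(32825/1058) ≈ 11.14.

11.14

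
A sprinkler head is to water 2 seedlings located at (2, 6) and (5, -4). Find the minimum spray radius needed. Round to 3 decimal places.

The smallest circle enclosing two points has them as diameter endpoints.
Centre = midpoint = (3.5, 1); r² = |(2, 6)−(5, -4)|²/4 = 109/4 = 27.25.
r = √(27.25) ≈ 5.220.

5.220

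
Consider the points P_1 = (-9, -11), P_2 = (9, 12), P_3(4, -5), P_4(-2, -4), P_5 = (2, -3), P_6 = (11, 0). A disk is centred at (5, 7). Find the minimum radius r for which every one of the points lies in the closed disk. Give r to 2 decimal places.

The required radius is the distance from (5, 7) to the farthest point.
Squared distances: 520, 41, 145, 170, 109, 85.
Maximum is 520, attained at P_1.
r = √520 ≈ 22.80.

22.80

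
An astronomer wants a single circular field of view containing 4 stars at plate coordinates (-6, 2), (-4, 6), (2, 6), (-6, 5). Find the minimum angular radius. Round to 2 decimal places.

4.47

The minimum enclosing circle of a finite set is fixed by two of the points (as a diameter) or three (as a circumcircle).
The farthest pair is (-6, 2)–(2, 6) with squared distance 80. The circle on this segment as diameter has centre (-2, 4) and r² = 80/4 = 20.
Check (-4, 6): distance² to centre = 8 ≤ 20, so it lies inside.
All remaining points lie in this disk, and no smaller disk contains both endpoints, so this is the minimum enclosing circle.
r = √20 ≈ 4.47.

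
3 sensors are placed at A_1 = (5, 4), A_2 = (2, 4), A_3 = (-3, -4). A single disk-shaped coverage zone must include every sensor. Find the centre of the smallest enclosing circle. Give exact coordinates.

(1, 0)

Side lengths²: A_1A_2² = 9, A_1A_3² = 128, A_2A_3² = 89.
Since A_1A_3² = 128 ≥ 89 + 9 = 98, the angle opposite A_1A_3 is not acute, so the smallest enclosing circle has A_1A_3 as diameter.
Centre = midpoint of A_1A_3 = (1, 0), r² = 128/4 = 32.
Centre = (1, 0).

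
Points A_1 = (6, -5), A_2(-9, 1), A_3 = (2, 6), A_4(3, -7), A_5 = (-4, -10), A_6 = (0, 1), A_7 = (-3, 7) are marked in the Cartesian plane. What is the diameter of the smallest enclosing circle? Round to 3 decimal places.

17.309

A smallest enclosing disk is always determined by at most three of the input points on its boundary.
The minimum enclosing circle is determined by three boundary points: A_1, A_5, A_7.
Their circumcentre is (-43/22, -35/22) with r² = 18125/242.
The farthest remaining point A_3 is at distance² 17729/242 ≤ 18125/242.
Diameter = 2r = 2√(18125/242) ≈ 17.309.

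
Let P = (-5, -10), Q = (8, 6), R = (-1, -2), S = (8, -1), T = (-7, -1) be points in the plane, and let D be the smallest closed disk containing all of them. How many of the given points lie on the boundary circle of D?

The farthest pair is P–Q with squared distance 425. The circle on this segment as diameter has centre (1.5, -2) and r² = 425/4 = 106.25.
Check R: distance² to centre = 6.25 ≤ 106.25, so it lies inside.
All remaining points lie in this disk, and no smaller disk contains both endpoints, so this is the minimum enclosing circle.
The points at distance exactly r from the centre are P, Q — 2 points.

2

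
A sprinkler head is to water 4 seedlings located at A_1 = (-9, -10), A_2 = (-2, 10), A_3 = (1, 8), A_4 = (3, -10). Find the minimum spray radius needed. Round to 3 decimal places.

10.921

The minimum enclosing circle is determined by three boundary points: A_1, A_2, A_4.
Their circumcentre is (-3, -0.875) with r² = 119.265625.
The farthest remaining point A_3 is at distance² 94.765625 ≤ 119.265625.
r = √(119.265625) ≈ 10.921.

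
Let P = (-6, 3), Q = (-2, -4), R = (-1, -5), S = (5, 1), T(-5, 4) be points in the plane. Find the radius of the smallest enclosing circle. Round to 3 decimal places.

5.737

The minimum enclosing circle of a finite set is fixed by two of the points (as a diameter) or three (as a circumcircle).
The minimum enclosing circle is determined by three boundary points: P, R, S.
Their circumcentre is (-19/26, 19/26) with r² = 11125/338.
The farthest remaining point T is at distance² 9773/338 ≤ 11125/338.
r = √(11125/338) ≈ 5.737.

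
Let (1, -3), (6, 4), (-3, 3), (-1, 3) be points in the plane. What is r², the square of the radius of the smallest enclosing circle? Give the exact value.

19721/841

The minimum enclosing circle is determined by three boundary points: (1, -3), (6, 4), (-3, 3).
Their circumcentre is (49/29, 52/29) with r² = 19721/841.
The farthest remaining point (-1, 3) is at distance² 7309/841 ≤ 19721/841.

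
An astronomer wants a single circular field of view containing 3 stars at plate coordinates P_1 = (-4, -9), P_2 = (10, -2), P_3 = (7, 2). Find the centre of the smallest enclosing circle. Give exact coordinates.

Side lengths²: P_1P_2² = 245, P_1P_3² = 242, P_2P_3² = 25.
Since P_1P_2² = 245 < 242 + 25 = 267, the triangle is acute, so the smallest enclosing circle is the circumcircle.
Circumcentre = (2.5, -4.5), r² = 62.5.
Centre = (2.5, -4.5).

(2.5, -4.5)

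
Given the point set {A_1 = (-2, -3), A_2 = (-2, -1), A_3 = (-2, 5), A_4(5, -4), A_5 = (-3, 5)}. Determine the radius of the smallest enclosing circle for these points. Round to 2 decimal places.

6.02

By Welzl's lemma the MEC is supported by two points (diametrically opposite) or three points (on a circumcircle).
The farthest pair is A_4–A_5 with squared distance 145. The circle on this segment as diameter has centre (1, 0.5) and r² = 145/4 = 36.25.
Check A_1: distance² to centre = 21.25 ≤ 36.25, so it lies inside.
All remaining points lie in this disk, and no smaller disk contains both endpoints, so this is the minimum enclosing circle.
r = √(36.25) ≈ 6.02.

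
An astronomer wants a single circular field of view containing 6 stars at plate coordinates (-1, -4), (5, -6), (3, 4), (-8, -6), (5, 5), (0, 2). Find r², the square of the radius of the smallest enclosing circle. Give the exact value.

72.5

The farthest pair is (-8, -6)–(5, 5) with squared distance 290. The circle on this segment as diameter has centre (-1.5, -0.5) and r² = 290/4 = 72.5.
Check (-1, -4): distance² to centre = 12.5 ≤ 72.5, so it lies inside.
All remaining points lie in this disk, and no smaller disk contains both endpoints, so this is the minimum enclosing circle.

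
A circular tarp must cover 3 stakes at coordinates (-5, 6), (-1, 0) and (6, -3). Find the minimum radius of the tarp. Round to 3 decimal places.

7.106

Call the three points A, B, C in the order given.
Side lengths²: AB² = 52, AC² = 202, BC² = 58.
Since AC² = 202 ≥ 58 + 52 = 110, the angle opposite AC is not acute, so the smallest enclosing circle has AC as diameter.
Centre = midpoint of AC = (0.5, 1.5), r² = 202/4 = 50.5.
r = √(50.5) ≈ 7.106.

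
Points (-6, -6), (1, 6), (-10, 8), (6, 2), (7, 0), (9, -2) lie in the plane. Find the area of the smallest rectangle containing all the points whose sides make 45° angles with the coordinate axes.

290

In coordinates u = x + y, v = x − y the rectangle is axis-aligned; the map (x,y)→(u,v) scales areas by 2.
u-values: -12, 7, -2, 8, 7, 7; range = 8 − (-12) = 20.
v-values: 0, -5, -18, 4, 7, 11; range = 11 − (-18) = 29.
Area = (20 × 29) / 2 = 290.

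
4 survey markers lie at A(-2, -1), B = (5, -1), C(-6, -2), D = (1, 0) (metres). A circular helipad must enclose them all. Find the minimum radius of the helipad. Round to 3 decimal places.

5.523

By Welzl's lemma the MEC is supported by two points (diametrically opposite) or three points (on a circumcircle).
The farthest pair is B–C with squared distance 122. The circle on this segment as diameter has centre (-0.5, -1.5) and r² = 122/4 = 30.5.
Check A: distance² to centre = 2.5 ≤ 30.5, so it lies inside.
All remaining points lie in this disk, and no smaller disk contains both endpoints, so this is the minimum enclosing circle.
r = √(30.5) ≈ 5.523.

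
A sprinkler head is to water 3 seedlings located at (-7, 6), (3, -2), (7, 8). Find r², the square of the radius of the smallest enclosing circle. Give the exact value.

59450/1089

Call the three points A, B, C in the order given.
Side lengths²: AB² = 164, AC² = 200, BC² = 116.
Since AC² = 200 < 164 + 116 = 280, the triangle is acute, so the smallest enclosing circle is the circumcircle.
Circumcentre = (10/33, 161/33), r² = 59450/1089.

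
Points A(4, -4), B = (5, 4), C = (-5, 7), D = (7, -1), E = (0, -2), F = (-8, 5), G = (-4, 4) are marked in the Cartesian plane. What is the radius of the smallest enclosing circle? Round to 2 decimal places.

8.08

By Welzl's lemma the MEC is supported by two points (diametrically opposite) or three points (on a circumcircle).
The farthest pair is D–F with squared distance 261. The circle on this segment as diameter has centre (-0.5, 2) and r² = 261/4 = 65.25.
Check A: distance² to centre = 56.25 ≤ 65.25, so it lies inside.
All remaining points lie in this disk, and no smaller disk contains both endpoints, so this is the minimum enclosing circle.
r = √(65.25) ≈ 8.08.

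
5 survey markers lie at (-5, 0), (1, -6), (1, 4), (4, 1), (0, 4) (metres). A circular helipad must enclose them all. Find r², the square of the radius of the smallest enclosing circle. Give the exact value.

26

The minimum enclosing circle is determined by three boundary points: (-5, 0), (1, -6), (1, 4).
Their circumcentre is (0, -1) with r² = 26.
The farthest remaining point (0, 4) is at distance² 25 ≤ 26.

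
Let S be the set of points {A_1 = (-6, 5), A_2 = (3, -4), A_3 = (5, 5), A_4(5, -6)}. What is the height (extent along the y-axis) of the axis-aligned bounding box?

11

max y = 5, min y = -6, so height = 11.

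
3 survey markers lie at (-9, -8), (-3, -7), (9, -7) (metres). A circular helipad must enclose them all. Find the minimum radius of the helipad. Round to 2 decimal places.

9.01

Call the three points A, B, C in the order given.
Side lengths²: AB² = 37, AC² = 325, BC² = 144.
Since AC² = 325 ≥ 144 + 37 = 181, the angle opposite AC is not acute, so the smallest enclosing circle has AC as diameter.
Centre = midpoint of AC = (0, -7.5), r² = 325/4 = 81.25.
r = √(81.25) ≈ 9.01.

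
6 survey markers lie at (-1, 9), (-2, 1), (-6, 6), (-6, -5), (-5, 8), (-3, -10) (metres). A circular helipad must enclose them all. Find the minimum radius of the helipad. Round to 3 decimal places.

9.552

A smallest enclosing disk is always determined by at most three of the input points on its boundary.
The farthest pair is (-1, 9)–(-3, -10) with squared distance 365. The circle on this segment as diameter has centre (-2, -0.5) and r² = 365/4 = 91.25.
Check (-2, 1): distance² to centre = 2.25 ≤ 91.25, so it lies inside.
All remaining points lie in this disk, and no smaller disk contains both endpoints, so this is the minimum enclosing circle.
r = √(91.25) ≈ 9.552.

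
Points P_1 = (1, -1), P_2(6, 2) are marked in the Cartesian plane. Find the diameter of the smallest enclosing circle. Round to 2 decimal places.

The smallest circle enclosing two points has them as diameter endpoints.
Centre = midpoint = (3.5, 0.5); r² = |P_1P_2|²/4 = 34/4 = 8.5.
Diameter = 2r = 2√(8.5) ≈ 5.83.

5.83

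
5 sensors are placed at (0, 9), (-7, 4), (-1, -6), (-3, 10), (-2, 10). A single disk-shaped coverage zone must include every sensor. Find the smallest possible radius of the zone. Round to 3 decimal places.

A smallest enclosing disk is always determined by at most three of the input points on its boundary.
The farthest pair is (-1, -6)–(-3, 10) with squared distance 260. The circle on this segment as diameter has centre (-2, 2) and r² = 260/4 = 65.
Check (0, 9): distance² to centre = 53 ≤ 65, so it lies inside.
All remaining points lie in this disk, and no smaller disk contains both endpoints, so this is the minimum enclosing circle.
r = √65 ≈ 8.062.

8.062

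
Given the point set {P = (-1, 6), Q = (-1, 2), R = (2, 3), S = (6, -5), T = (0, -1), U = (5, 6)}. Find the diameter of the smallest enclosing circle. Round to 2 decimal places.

By Welzl's lemma the MEC is supported by two points (diametrically opposite) or three points (on a circumcircle).
The farthest pair is P–S with squared distance 170. The circle on this segment as diameter has centre (2.5, 0.5) and r² = 170/4 = 42.5.
Check Q: distance² to centre = 14.5 ≤ 42.5, so it lies inside.
All remaining points lie in this disk, and no smaller disk contains both endpoints, so this is the minimum enclosing circle.
Diameter = 2r = 2√(42.5) ≈ 13.04.

13.04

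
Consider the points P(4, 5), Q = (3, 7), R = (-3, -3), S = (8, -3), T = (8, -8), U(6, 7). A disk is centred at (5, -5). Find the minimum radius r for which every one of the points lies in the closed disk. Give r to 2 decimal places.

The required radius is the distance from (5, -5) to the farthest point.
Squared distances: 101, 148, 68, 13, 18, 145.
Maximum is 148, attained at Q.
r = √148 ≈ 12.17.

12.17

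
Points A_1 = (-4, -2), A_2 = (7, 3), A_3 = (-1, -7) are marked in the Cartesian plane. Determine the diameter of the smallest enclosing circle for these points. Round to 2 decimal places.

12.89

Side lengths²: A_1A_2² = 146, A_1A_3² = 34, A_2A_3² = 164.
Since A_2A_3² = 164 < 146 + 34 = 180, the triangle is acute, so the smallest enclosing circle is the circumcircle.
Circumcentre = (17/7, -54/35), r² = 50881/1225.
Diameter = 2r = 2√(50881/1225) ≈ 12.89.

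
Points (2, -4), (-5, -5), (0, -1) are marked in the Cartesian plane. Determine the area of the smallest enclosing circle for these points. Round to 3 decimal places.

Call the three points A, B, C in the order given.
Side lengths²: AB² = 50, AC² = 13, BC² = 41.
Since AB² = 50 < 41 + 13 = 54, the triangle is acute, so the smallest enclosing circle is the circumcircle.
Circumcentre = (-71/46, -193/46), r² = 13325/1058.
Area = π·r² = π·13325/1058 ≈ 39.567.

39.567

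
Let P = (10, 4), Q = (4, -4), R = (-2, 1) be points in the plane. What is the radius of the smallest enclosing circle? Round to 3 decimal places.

Side lengths²: PQ² = 100, PR² = 153, QR² = 61.
Since PR² = 153 < 100 + 61 = 161, the triangle is acute, so the smallest enclosing circle is the circumcircle.
Circumcentre = (53/13, 57/26), r² = 25925/676.
r = √(25925/676) ≈ 6.193.

6.193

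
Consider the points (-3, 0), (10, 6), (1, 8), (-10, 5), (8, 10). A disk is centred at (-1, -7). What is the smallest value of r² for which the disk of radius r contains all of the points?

The required radius is the distance from (-1, -7) to the farthest point.
Squared distances: 53, 290, 229, 225, 370.
Maximum is 370, attained at (8, 10).

370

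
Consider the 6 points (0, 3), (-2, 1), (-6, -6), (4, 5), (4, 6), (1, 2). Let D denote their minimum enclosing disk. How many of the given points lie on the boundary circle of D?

The farthest pair is (-6, -6)–(4, 6) with squared distance 244. The circle on this segment as diameter has centre (-1, 0) and r² = 244/4 = 61.
Check (0, 3): distance² to centre = 10 ≤ 61, so it lies inside.
All remaining points lie in this disk, and no smaller disk contains both endpoints, so this is the minimum enclosing circle.
The points at distance exactly r from the centre are (-6, -6), (4, 6) — 2 points.

2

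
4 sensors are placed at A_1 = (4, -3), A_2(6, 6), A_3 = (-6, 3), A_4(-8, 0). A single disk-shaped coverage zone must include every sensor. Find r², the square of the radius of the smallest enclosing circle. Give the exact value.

41905/722

The minimum enclosing circle of a finite set is fixed by two of the points (as a diameter) or three (as a circumcircle).
The minimum enclosing circle is determined by three boundary points: A_1, A_2, A_4.
Their circumcentre is (-35/38, 107/38) with r² = 41905/722.
The farthest remaining point A_3 is at distance² 18649/722 ≤ 41905/722.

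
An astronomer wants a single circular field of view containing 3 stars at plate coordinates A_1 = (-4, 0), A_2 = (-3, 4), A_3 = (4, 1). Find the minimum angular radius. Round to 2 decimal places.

4.08

Side lengths²: A_1A_2² = 17, A_1A_3² = 65, A_2A_3² = 58.
Since A_1A_3² = 65 < 58 + 17 = 75, the triangle is acute, so the smallest enclosing circle is the circumcircle.
Circumcentre = (-5/62, 71/62), r² = 32045/1922.
r = √(32045/1922) ≈ 4.08.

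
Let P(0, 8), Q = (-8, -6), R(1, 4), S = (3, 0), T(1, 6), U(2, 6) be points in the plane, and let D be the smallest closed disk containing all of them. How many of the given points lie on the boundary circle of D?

By Welzl's lemma the MEC is supported by two points (diametrically opposite) or three points (on a circumcircle).
The farthest pair is P–Q with squared distance 260. The circle on this segment as diameter has centre (-4, 1) and r² = 260/4 = 65.
Check R: distance² to centre = 34 ≤ 65, so it lies inside.
All remaining points lie in this disk, and no smaller disk contains both endpoints, so this is the minimum enclosing circle.
The points at distance exactly r from the centre are P, Q — 2 points.

2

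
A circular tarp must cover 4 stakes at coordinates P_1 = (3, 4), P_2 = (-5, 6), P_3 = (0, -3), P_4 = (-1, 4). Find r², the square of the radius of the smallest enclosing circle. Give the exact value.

26129/961

By Welzl's lemma the MEC is supported by two points (diametrically opposite) or three points (on a circumcircle).
The minimum enclosing circle is determined by three boundary points: P_1, P_2, P_3.
Their circumcentre is (-55/31, 59/31) with r² = 26129/961.
The farthest remaining point P_4 is at distance² 4801/961 ≤ 26129/961.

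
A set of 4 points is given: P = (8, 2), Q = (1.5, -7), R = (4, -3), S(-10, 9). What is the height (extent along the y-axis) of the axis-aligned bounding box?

16

max y = 9, min y = -7, so height = 16.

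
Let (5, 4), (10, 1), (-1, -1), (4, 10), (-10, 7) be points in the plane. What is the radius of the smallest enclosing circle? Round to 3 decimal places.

The farthest pair is (10, 1)–(-10, 7) with squared distance 436. The circle on this segment as diameter has centre (0, 4) and r² = 436/4 = 109.
Check (5, 4): distance² to centre = 25 ≤ 109, so it lies inside.
All remaining points lie in this disk, and no smaller disk contains both endpoints, so this is the minimum enclosing circle.
r = √109 ≈ 10.440.

10.440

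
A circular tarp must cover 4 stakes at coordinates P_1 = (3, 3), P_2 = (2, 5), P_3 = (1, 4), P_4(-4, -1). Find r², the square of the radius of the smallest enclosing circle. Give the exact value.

18

A smallest enclosing disk is always determined by at most three of the input points on its boundary.
The farthest pair is P_2–P_4 with squared distance 72. The circle on this segment as diameter has centre (-1, 2) and r² = 72/4 = 18.
Check P_1: distance² to centre = 17 ≤ 18, so it lies inside.
All remaining points lie in this disk, and no smaller disk contains both endpoints, so this is the minimum enclosing circle.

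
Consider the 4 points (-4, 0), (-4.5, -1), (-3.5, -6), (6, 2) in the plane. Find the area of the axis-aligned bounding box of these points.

x ranges over [-4.5, 6], width 10.5.
y ranges over [-6, 2], height 8.
Area = 10.5 × 8 = 84.

84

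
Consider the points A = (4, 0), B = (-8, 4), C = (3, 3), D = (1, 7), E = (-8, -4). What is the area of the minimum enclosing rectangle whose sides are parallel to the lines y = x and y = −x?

In coordinates u = x + y, v = x − y the rectangle is axis-aligned; the map (x,y)→(u,v) scales areas by 2.
u-values: 4, -4, 6, 8, -12; range = 8 − (-12) = 20.
v-values: 4, -12, 0, -6, -4; range = 4 − (-12) = 16.
Area = (20 × 16) / 2 = 160.

160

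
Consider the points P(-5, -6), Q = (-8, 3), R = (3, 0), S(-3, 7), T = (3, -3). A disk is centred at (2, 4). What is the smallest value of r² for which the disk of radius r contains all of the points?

The required radius is the distance from (2, 4) to the farthest point.
Squared distances: 149, 101, 17, 34, 50.
Maximum is 149, attained at P.

149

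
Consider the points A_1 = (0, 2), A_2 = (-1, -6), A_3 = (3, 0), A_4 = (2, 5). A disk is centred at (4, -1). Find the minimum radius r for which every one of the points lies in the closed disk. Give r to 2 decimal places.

7.07

The required radius is the distance from (4, -1) to the farthest point.
Squared distances: 25, 50, 2, 40.
Maximum is 50, attained at A_2.
r = √50 ≈ 7.07.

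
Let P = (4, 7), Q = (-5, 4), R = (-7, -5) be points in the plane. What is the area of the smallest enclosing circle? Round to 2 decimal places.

208.13

Side lengths²: PQ² = 90, PR² = 265, QR² = 85.
Since PR² = 265 ≥ 90 + 85 = 175, the angle opposite PR is not acute, so the smallest enclosing circle has PR as diameter.
Centre = midpoint of PR = (-1.5, 1), r² = 265/4 = 66.25.
Area = π·r² = π·66.25 ≈ 208.13.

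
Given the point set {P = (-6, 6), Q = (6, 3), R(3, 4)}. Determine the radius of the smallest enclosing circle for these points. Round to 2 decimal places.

6.18

Side lengths²: PQ² = 153, PR² = 85, QR² = 10.
Since PQ² = 153 ≥ 85 + 10 = 95, the angle opposite PQ is not acute, so the smallest enclosing circle has PQ as diameter.
Centre = midpoint of PQ = (0, 4.5), r² = 153/4 = 38.25.
r = √(38.25) ≈ 6.18.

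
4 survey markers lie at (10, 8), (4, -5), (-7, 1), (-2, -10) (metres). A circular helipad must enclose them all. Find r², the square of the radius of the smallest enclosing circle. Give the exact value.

160381/1369

By Welzl's lemma the MEC is supported by two points (diametrically opposite) or three points (on a circumcircle).
The minimum enclosing circle is determined by three boundary points: (10, 8), (-7, 1), (-2, -10).
Their circumcentre is (136/37, -29/37) with r² = 160381/1369.
The farthest remaining point (4, -5) is at distance² 24480/1369 ≤ 160381/1369.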